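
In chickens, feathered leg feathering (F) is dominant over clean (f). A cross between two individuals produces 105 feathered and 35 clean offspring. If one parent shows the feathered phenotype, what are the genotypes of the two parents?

Observed offspring: 105 feathered, 35 clean
The observed ratio simplifies to 3:1. Clean (ff) offspring appear, so each parent must contribute one f allele. The parent stated to show feathered carries F, so it is Ff. The other parent is then either Ff or ff: Ff × ff would give a 1:1 split, whereas Ff × Ff gives 3:1 — matching the data. So both parents are heterozygous (Ff × Ff).
Parent genotypes: Ff × Ff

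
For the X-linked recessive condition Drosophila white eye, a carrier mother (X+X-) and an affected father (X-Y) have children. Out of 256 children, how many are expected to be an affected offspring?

Cross: X+X- × X-Y
Offspring: 1 X+X-, 1 X+Y, 1 X-X-, 1 X-Y
Probability of an affected offspring: 2/4 = 1/2
Expected count = 1/2 × 256 = 128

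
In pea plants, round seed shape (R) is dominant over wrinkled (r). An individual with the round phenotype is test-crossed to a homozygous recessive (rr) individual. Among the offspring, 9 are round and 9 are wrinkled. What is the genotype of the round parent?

Test cross: ? × rr
Offspring: 9 round, 9 wrinkled — approximately 1:1.
A 1:1 ratio in a test cross indicates the unknown parent is heterozygous (Rr).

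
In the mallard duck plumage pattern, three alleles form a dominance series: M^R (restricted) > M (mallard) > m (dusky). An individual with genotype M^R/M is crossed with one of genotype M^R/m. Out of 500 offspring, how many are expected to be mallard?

Cross: M^R/M × M^R/m
Allele dominance: M^R > M > m
Offspring genotypes: 1 M^R/M^R, 1 M^R/m, 1 M^R/M, 1 M/m
Phenotype counts: 3 restricted, 1 mallard
mallard: 1 out of 4 → fraction 1/4
Expected count = 1/4 × 500 = 125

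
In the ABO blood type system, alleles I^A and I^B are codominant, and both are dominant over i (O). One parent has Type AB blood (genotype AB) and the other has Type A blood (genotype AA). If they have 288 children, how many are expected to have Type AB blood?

Cross: AB × AA
Possible offspring genotypes: 2 AA, 2 AB
Blood type counts: 2 Type A, 2 Type AB
Probability of Type AB: 2/4 = 1/2
Expected count = 1/2 × 288 = 144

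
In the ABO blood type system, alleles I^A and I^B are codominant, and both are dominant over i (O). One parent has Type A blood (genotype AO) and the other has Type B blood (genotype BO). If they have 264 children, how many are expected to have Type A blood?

Cross: AO × BO
Possible offspring genotypes: 1 AB, 1 AO, 1 BO, 1 OO
Blood type counts: 1 Type AB, 1 Type A, 1 Type B, 1 Type O
Probability of Type A: 1/4
Expected count = 1/4 × 264 = 66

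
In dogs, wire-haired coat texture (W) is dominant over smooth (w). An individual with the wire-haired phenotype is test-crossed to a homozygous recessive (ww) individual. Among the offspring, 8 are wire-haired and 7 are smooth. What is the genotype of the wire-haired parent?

Test cross: ? × ww
Offspring: 8 wire-haired, 7 smooth — approximately 1:1.
A 1:1 ratio in a test cross indicates the unknown parent is heterozygous (Ww).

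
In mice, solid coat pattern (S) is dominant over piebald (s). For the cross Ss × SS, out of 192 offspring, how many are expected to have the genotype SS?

Punnett square for Ss × SS:
Offspring genotypes: 2 SS, 2 Ss
Total offspring: 4
Count with target: 2
Probability: 2/4 = 1/2
Expected count = 1/2 × 192 = 96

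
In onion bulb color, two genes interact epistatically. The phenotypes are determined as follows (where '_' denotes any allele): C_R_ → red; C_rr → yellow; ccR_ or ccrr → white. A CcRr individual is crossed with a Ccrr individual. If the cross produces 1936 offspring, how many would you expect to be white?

Cross: CcRr × Ccrr — consider each gene separately:
C gene: Cc × Cc → 1 CC, 2 Cc, 1 cc → 3 C_ : 1 cc (out of 4)
R gene: Rr × rr → 2 Rr, 2 rr → 2 R_ : 2 rr (out of 4)
Genotype classes (out of 4 × 4 = 16): C_R_ = 3×2 = 6; C_rr = 3×2 = 6; ccR_ = 1×2 = 2; ccrr = 1×2 = 2
Apply the phenotype rules: C_R_ (6) → red; C_rr (6) → yellow; ccR_ (2) + ccrr (2) → white
Phenotype counts (out of 16): 6 red, 6 yellow, 4 white
white: 4 out of 16 → fraction 1/4
Expected count = 1/4 × 1936 = 484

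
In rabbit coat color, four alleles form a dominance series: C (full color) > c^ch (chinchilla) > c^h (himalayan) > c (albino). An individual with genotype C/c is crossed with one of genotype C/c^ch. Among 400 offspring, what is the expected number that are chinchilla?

Cross: C/c × C/c^ch
Allele dominance: C > c^ch > c^h > c
Offspring genotypes: 1 C/C, 1 C/c^ch, 1 C/c, 1 c^ch/c
Phenotype counts: 3 full color, 1 chinchilla
chinchilla: 1 out of 4 → fraction 1/4
Expected count = 1/4 × 400 = 100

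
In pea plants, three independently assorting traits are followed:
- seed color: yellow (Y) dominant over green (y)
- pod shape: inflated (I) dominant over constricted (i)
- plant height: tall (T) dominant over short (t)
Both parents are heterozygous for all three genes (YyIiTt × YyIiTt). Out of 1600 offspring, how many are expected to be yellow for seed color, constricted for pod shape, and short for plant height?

Trihybrid cross: YyIiTt × YyIiTt
Each trait segregates independently with a 3:1 phenotypic ratio, so each gene contributes 3/4 (dominant) or 1/4 (recessive).
Target: yellow (seed color), constricted (pod shape), short (plant height)
Probability = product of independent per-trait probabilities
= 3/4 × 1/4 × 1/4 = 3/64
Expected count = 3/64 × 1600 = 75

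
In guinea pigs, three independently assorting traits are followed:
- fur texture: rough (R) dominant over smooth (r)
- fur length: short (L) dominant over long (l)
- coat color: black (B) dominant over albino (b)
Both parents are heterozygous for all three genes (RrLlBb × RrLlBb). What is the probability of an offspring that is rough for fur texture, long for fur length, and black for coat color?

Trihybrid cross: RrLlBb × RrLlBb
Each trait segregates independently with a 3:1 phenotypic ratio, so each gene contributes 3/4 (dominant) or 1/4 (recessive).
Target: rough (fur texture), long (fur length), black (coat color)
Probability = product of independent per-trait probabilities
= 3/4 × 1/4 × 3/4 = 9/64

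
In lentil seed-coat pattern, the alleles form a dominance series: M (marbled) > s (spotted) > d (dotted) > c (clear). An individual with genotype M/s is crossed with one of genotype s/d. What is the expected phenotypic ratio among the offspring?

Cross: M/s × s/d
Allele dominance: M > s > d > c
Offspring genotypes: 1 M/s, 1 M/d, 1 s/s, 1 s/d
Phenotype counts: 2 marbled, 2 spotted
Ratio: 1 marbled : 1 spotted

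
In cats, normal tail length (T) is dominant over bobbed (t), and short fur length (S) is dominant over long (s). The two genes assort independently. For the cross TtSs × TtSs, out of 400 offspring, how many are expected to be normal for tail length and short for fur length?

Dihybrid cross TtSs × TtSs — consider each gene separately:
tail length: Tt × Tt → 1 TT, 2 Tt, 1 tt → 3 T_ : 1 tt (out of 4)
fur length: Ss × Ss → 1 SS, 2 Ss, 1 ss → 3 S_ : 1 ss (out of 4)
Looking for: normal (T_) and short (S_)
P(normal) = 3/4, P(short) = 3/4
P(both) = 3/4 × 3/4 = 9/16
Expected count = 9/16 × 400 = 225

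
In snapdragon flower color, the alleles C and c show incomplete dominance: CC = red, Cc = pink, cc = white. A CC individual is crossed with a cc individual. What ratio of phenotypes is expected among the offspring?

Punnett square for CC × cc:
Offspring genotypes: 4 Cc
Phenotype counts: 4 pink
Ratio: all pink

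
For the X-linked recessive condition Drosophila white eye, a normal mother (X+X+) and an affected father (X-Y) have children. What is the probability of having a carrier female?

Cross: X+X+ × X-Y
Offspring: 2 X+X-, 2 X+Y
Probability of a carrier female: 2/4 = 1/2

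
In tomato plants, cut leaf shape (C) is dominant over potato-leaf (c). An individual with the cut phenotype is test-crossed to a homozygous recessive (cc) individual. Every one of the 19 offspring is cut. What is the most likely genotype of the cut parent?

Test cross: ? × cc
All offspring are cut.
If the unknown parent were heterozygous (Cc), about half of 19 offspring would be potato-leaf; none are. The unknown parent is most likely homozygous dominant (CC).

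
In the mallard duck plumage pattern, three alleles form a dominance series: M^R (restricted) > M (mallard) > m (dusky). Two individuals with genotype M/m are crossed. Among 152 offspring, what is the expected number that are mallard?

Cross: M/m × M/m
Allele dominance: M^R > M > m
Offspring genotypes: 1 M/M, 2 M/m, 1 m/m
Phenotype counts: 3 mallard, 1 dusky
mallard: 3 out of 4 → fraction 3/4
Expected count = 3/4 × 152 = 114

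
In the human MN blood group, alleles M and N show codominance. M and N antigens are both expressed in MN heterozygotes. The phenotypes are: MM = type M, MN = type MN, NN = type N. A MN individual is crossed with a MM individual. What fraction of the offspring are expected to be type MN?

Punnett square for MN × MM:
Offspring genotypes: 2 MM, 2 MN
Phenotype counts: 2 type M, 2 type MN
type MN: 2 out of 4
Probability: 2/4 = 1/2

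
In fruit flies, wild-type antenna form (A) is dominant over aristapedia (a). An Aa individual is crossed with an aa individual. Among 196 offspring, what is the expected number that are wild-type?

Punnett square for Aa × aa:
Offspring genotypes: 2 Aa, 2 aa
wild-type: 2, aristapedia: 2
wild-type: 2 out of 4 → fraction 1/2
Expected count = 1/2 × 196 = 98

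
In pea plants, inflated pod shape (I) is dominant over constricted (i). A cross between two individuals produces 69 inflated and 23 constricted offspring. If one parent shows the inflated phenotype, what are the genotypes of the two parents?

Observed offspring: 69 inflated, 23 constricted
The observed ratio simplifies to 3:1. Constricted (ii) offspring appear, so each parent must contribute one i allele. The parent stated to show inflated carries I, so it is Ii. The other parent is then either Ii or ii: Ii × ii would give a 1:1 split, whereas Ii × Ii gives 3:1 — matching the data. So both parents are heterozygous (Ii × Ii).
Parent genotypes: Ii × Ii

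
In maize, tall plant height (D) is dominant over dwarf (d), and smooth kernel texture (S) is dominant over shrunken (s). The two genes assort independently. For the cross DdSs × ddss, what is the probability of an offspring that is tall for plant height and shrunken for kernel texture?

Dihybrid cross DdSs × ddss — consider each gene separately:
plant height: Dd × dd → 2 Dd, 2 dd → 2 D_ : 2 dd (out of 4)
kernel texture: Ss × ss → 2 Ss, 2 ss → 2 S_ : 2 ss (out of 4)
Looking for: tall (D_) and shrunken (ss)
P(tall) = 2/4, P(shrunken) = 2/4
P(both) = 2/4 × 2/4 = 4/16 = 1/4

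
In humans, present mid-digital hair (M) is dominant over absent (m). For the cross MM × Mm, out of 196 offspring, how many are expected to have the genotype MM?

Punnett square for MM × Mm:
Offspring genotypes: 2 MM, 2 Mm
Total offspring: 4
Count with target: 2
Probability: 2/4 = 1/2
Expected count = 1/2 × 196 = 98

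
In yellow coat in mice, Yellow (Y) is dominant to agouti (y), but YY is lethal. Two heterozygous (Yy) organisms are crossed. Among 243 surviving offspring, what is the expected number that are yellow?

Cross: Yy × Yy
Punnett square offspring (before lethality): 1 YY, 2 Yy, 1 yy
The YY genotype is lethal (embryos die); surviving offspring: 2 Yy, 1 yy
yellow: 2 out of 3 → fraction 2/3
Expected count = 2/3 × 243 = 162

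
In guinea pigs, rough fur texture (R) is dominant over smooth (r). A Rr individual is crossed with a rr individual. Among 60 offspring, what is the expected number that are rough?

Punnett square for Rr × rr:
Offspring genotypes: 2 Rr, 2 rr
rough: 2, smooth: 2
rough: 2 out of 4 → fraction 1/2
Expected count = 1/2 × 60 = 30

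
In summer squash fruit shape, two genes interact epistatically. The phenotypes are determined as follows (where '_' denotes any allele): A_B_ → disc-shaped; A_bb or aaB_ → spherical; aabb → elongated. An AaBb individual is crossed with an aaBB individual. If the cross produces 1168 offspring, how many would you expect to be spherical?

Cross: AaBb × aaBB — consider each gene separately:
A gene: Aa × aa → 2 Aa, 2 aa → 2 A_ : 2 aa (out of 4)
B gene: Bb × BB → 2 BB, 2 Bb → 4 B_ (out of 4)
Genotype classes (out of 4 × 4 = 16): A_B_ = 2×4 = 8; aaB_ = 2×4 = 8
Apply the phenotype rules: A_B_ (8) → disc-shaped; aaB_ (8) → spherical
Phenotype counts (out of 16): 8 disc-shaped, 8 spherical
spherical: 8 out of 16 → fraction 1/2
Expected count = 1/2 × 1168 = 584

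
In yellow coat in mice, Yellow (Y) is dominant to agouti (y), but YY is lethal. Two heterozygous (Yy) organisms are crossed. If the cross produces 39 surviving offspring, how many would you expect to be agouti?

Cross: Yy × Yy
Punnett square offspring (before lethality): 1 YY, 2 Yy, 1 yy
The YY genotype is lethal (embryos die); surviving offspring: 2 Yy, 1 yy
agouti: 1 out of 3 → fraction 1/3
Expected count = 1/3 × 39 = 13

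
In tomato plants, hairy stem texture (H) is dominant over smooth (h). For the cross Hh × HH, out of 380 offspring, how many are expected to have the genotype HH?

Punnett square for Hh × HH:
Offspring genotypes: 2 HH, 2 Hh
Total offspring: 4
Count with target: 2
Probability: 2/4 = 1/2
Expected count = 1/2 × 380 = 190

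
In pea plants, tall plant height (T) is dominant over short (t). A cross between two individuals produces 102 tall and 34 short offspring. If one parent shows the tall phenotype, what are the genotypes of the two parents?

Observed offspring: 102 tall, 34 short
The observed ratio simplifies to 3:1. Short (tt) offspring appear, so each parent must contribute one t allele. The parent stated to show tall carries T, so it is Tt. The other parent is then either Tt or tt: Tt × tt would give a 1:1 split, whereas Tt × Tt gives 3:1 — matching the data. So both parents are heterozygous (Tt × Tt).
Parent genotypes: Tt × Tt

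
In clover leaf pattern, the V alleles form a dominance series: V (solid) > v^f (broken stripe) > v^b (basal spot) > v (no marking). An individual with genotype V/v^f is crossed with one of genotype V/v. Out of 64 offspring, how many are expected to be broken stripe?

Cross: V/v^f × V/v
Allele dominance: V > v^f > v^b > v
Offspring genotypes: 1 V/V, 1 V/v, 1 V/v^f, 1 v^f/v
Phenotype counts: 3 solid, 1 broken stripe
broken stripe: 1 out of 4 → fraction 1/4
Expected count = 1/4 × 64 = 16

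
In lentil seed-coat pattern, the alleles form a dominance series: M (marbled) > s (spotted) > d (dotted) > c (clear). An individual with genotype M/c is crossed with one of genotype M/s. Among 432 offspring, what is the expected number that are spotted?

Cross: M/c × M/s
Allele dominance: M > s > d > c
Offspring genotypes: 1 M/M, 1 M/s, 1 M/c, 1 s/c
Phenotype counts: 3 marbled, 1 spotted
spotted: 1 out of 4 → fraction 1/4
Expected count = 1/4 × 432 = 108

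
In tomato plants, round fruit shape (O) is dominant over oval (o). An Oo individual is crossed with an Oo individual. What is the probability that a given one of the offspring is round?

Punnett square for Oo × Oo:
Offspring genotypes: 1 OO, 2 Oo, 1 oo
round: 3, oval: 1
round: 3 out of 4
Probability: 3/4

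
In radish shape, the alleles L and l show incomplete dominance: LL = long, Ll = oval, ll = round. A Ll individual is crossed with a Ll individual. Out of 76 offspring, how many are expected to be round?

Punnett square for Ll × Ll:
Offspring genotypes: 1 LL, 2 Ll, 1 ll
Phenotype counts: 1 long, 2 oval, 1 round
round: 1 out of 4 → fraction 1/4
Expected count = 1/4 × 76 = 19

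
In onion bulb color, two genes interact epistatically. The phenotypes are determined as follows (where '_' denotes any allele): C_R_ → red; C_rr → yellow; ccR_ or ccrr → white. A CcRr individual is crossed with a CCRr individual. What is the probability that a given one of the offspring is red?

Cross: CcRr × CCRr — consider each gene separately:
C gene: Cc × CC → 2 CC, 2 Cc → 4 C_ (out of 4)
R gene: Rr × Rr → 1 RR, 2 Rr, 1 rr → 3 R_ : 1 rr (out of 4)
Genotype classes (out of 4 × 4 = 16): C_R_ = 4×3 = 12; C_rr = 4×1 = 4
Apply the phenotype rules: C_R_ (12) → red; C_rr (4) → yellow
Phenotype counts (out of 16): 12 red, 4 yellow
red: 12 out of 16
Probability: 12/16 = 3/4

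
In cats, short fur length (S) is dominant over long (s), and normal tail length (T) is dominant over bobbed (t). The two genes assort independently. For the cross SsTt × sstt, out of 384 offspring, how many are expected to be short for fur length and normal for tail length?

Dihybrid cross SsTt × sstt — consider each gene separately:
fur length: Ss × ss → 2 Ss, 2 ss → 2 S_ : 2 ss (out of 4)
tail length: Tt × tt → 2 Tt, 2 tt → 2 T_ : 2 tt (out of 4)
Looking for: short (S_) and normal (T_)
P(short) = 2/4, P(normal) = 2/4
P(both) = 2/4 × 2/4 = 4/16 = 1/4
Expected count = 1/4 × 384 = 96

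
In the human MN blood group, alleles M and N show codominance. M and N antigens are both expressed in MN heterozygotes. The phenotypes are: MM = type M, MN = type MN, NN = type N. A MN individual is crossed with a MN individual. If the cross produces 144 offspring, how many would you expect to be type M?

Punnett square for MN × MN:
Offspring genotypes: 1 MM, 2 MN, 1 NN
Phenotype counts: 1 type M, 2 type MN, 1 type N
type M: 1 out of 4 → fraction 1/4
Expected count = 1/4 × 144 = 36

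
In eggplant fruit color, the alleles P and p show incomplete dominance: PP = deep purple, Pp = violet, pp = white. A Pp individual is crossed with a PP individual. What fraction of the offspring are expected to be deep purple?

Punnett square for Pp × PP:
Offspring genotypes: 2 PP, 2 Pp
Phenotype counts: 2 deep purple, 2 violet
deep purple: 2 out of 4
Probability: 2/4 = 1/2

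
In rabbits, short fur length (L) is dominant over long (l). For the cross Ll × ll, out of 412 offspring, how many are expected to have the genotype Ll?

Punnett square for Ll × ll:
Offspring genotypes: 2 Ll, 2 ll
Total offspring: 4
Count with target: 2
Probability: 2/4 = 1/2
Expected count = 1/2 × 412 = 206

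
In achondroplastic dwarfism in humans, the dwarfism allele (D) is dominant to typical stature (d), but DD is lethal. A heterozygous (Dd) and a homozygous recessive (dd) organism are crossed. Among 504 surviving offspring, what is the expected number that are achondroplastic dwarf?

Cross: Dd × dd
Punnett square offspring (before lethality): 2 Dd, 2 dd
No DD offspring are produced in this cross.
achondroplastic dwarf: 2 out of 4 → fraction 1/2
Expected count = 1/2 × 504 = 252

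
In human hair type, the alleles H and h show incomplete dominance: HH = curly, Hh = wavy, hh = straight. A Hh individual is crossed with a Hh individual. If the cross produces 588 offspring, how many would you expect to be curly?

Punnett square for Hh × Hh:
Offspring genotypes: 1 HH, 2 Hh, 1 hh
Phenotype counts: 1 curly, 2 wavy, 1 straight
curly: 1 out of 4 → fraction 1/4
Expected count = 1/4 × 588 = 147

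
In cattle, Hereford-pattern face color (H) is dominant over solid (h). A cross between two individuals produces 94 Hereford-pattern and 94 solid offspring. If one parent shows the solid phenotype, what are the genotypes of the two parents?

Observed offspring: 94 Hereford-pattern, 94 solid
The observed ratio simplifies to 1:1. One parent shows solid, so its genotype must be hh. A 1:1 offspring split requires the other parent to be heterozygous (Hh).
Parent genotypes: hh × Hh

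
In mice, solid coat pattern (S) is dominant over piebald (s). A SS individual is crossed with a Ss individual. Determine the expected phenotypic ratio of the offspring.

Punnett square for SS × Ss:
Offspring genotypes: 2 SS, 2 Ss
solid: 4, piebald: 0
Ratio: all solid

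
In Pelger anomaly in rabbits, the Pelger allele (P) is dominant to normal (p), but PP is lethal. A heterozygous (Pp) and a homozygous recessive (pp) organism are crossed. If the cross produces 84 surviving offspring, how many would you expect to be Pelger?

Cross: Pp × pp
Punnett square offspring (before lethality): 2 Pp, 2 pp
No PP offspring are produced in this cross.
Pelger: 2 out of 4 → fraction 1/2
Expected count = 1/2 × 84 = 42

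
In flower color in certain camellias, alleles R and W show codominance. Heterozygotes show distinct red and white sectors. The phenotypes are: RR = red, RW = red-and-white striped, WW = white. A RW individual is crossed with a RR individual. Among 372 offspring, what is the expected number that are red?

Punnett square for RW × RR:
Offspring genotypes: 2 RR, 2 RW
Phenotype counts: 2 red, 2 red-and-white striped
red: 2 out of 4 → fraction 1/2
Expected count = 1/2 × 372 = 186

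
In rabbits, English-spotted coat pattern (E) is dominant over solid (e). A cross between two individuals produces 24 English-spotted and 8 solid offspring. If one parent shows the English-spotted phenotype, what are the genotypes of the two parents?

Observed offspring: 24 English-spotted, 8 solid
The observed ratio simplifies to 3:1. Solid (ee) offspring appear, so each parent must contribute one e allele. The parent stated to show English-spotted carries E, so it is Ee. The other parent is then either Ee or ee: Ee × ee would give a 1:1 split, whereas Ee × Ee gives 3:1 — matching the data. So both parents are heterozygous (Ee × Ee).
Parent genotypes: Ee × Ee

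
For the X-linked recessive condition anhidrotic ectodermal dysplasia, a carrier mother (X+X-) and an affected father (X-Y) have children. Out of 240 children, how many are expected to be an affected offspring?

Cross: X+X- × X-Y
Offspring: 1 X+X-, 1 X+Y, 1 X-X-, 1 X-Y
Probability of an affected offspring: 2/4 = 1/2
Expected count = 1/2 × 240 = 120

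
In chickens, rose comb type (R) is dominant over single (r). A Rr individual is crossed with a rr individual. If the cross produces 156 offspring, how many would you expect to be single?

Punnett square for Rr × rr:
Offspring genotypes: 2 Rr, 2 rr
rose: 2, single: 2
single: 2 out of 4 → fraction 1/2
Expected count = 1/2 × 156 = 78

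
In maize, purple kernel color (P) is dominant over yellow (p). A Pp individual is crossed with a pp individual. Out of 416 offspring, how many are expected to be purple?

Punnett square for Pp × pp:
Offspring genotypes: 2 Pp, 2 pp
purple: 2, yellow: 2
purple: 2 out of 4 → fraction 1/2
Expected count = 1/2 × 416 = 208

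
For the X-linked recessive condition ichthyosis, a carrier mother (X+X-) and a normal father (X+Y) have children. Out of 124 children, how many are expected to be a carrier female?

Cross: X+X- × X+Y
Offspring: 1 X+X+, 1 X+Y, 1 X+X-, 1 X-Y
Probability of a carrier female: 1/4
Expected count = 1/4 × 124 = 31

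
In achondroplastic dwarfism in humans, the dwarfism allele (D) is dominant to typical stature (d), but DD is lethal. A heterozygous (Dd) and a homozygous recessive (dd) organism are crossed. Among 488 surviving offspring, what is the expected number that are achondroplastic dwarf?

Cross: Dd × dd
Punnett square offspring (before lethality): 2 Dd, 2 dd
No DD offspring are produced in this cross.
achondroplastic dwarf: 2 out of 4 → fraction 1/2
Expected count = 1/2 × 488 = 244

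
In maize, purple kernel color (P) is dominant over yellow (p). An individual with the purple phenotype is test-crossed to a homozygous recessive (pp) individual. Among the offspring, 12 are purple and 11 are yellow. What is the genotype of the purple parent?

Test cross: ? × pp
Offspring: 12 purple, 11 yellow — approximately 1:1.
A 1:1 ratio in a test cross indicates the unknown parent is heterozygous (Pp).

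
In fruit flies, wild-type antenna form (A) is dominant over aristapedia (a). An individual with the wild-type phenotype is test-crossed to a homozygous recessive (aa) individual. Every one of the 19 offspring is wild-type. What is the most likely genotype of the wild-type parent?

Test cross: ? × aa
All offspring are wild-type.
If the unknown parent were heterozygous (Aa), about half of 19 offspring would be aristapedia; none are. The unknown parent is most likely homozygous dominant (AA).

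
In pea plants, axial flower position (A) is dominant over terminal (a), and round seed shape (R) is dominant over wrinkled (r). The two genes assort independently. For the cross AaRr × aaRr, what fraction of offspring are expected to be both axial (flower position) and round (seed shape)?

Dihybrid cross AaRr × aaRr — consider each gene separately:
flower position: Aa × aa → 2 Aa, 2 aa → 2 A_ : 2 aa (out of 4)
seed shape: Rr × Rr → 1 RR, 2 Rr, 1 rr → 3 R_ : 1 rr (out of 4)
Looking for: axial (A_) and round (R_)
P(axial) = 2/4, P(round) = 3/4
P(both) = 2/4 × 3/4 = 6/16 = 3/8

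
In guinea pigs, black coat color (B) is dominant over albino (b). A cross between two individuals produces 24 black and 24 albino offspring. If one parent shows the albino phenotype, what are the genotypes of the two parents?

Observed offspring: 24 black, 24 albino
The observed ratio simplifies to 1:1. One parent shows albino, so its genotype must be bb. A 1:1 offspring split requires the other parent to be heterozygous (Bb).
Parent genotypes: bb × Bb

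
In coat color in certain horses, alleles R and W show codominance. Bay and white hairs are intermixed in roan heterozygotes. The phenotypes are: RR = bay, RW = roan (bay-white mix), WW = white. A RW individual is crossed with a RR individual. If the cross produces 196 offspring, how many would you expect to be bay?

Punnett square for RW × RR:
Offspring genotypes: 2 RR, 2 RW
Phenotype counts: 2 bay, 2 roan (bay-white mix)
bay: 2 out of 4 → fraction 1/2
Expected count = 1/2 × 196 = 98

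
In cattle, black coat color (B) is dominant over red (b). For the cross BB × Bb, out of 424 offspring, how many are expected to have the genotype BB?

Punnett square for BB × Bb:
Offspring genotypes: 2 BB, 2 Bb
Total offspring: 4
Count with target: 2
Probability: 2/4 = 1/2
Expected count = 1/2 × 424 = 212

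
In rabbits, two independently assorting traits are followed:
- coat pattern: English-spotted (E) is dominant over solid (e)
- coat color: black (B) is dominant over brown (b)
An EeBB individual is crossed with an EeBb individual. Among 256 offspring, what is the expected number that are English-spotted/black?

Dihybrid cross EeBB × EeBb — consider each gene separately:
coat pattern: Ee × Ee → 1 EE, 2 Ee, 1 ee → 3 E_ : 1 ee (out of 4)
coat color: BB × Bb → 2 BB, 2 Bb → 4 B_ (out of 4)
Combine (counts out of 4 × 4 = 16): English-spotted/black (E_B_) = 3×4 = 12; solid/black (eeB_) = 1×4 = 4
Phenotype counts (out of 16): 12 English-spotted/black, 4 solid/black
English-spotted/black: 12 out of 16 → fraction 3/4
Expected count = 3/4 × 256 = 192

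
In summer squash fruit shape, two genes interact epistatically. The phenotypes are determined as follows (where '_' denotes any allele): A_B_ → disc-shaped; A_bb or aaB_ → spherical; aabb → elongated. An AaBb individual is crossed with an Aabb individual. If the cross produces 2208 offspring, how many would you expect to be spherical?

Cross: AaBb × Aabb — consider each gene separately:
A gene: Aa × Aa → 1 AA, 2 Aa, 1 aa → 3 A_ : 1 aa (out of 4)
B gene: Bb × bb → 2 Bb, 2 bb → 2 B_ : 2 bb (out of 4)
Genotype classes (out of 4 × 4 = 16): A_B_ = 3×2 = 6; A_bb = 3×2 = 6; aaB_ = 1×2 = 2; aabb = 1×2 = 2
Apply the phenotype rules: A_B_ (6) → disc-shaped; A_bb (6) + aaB_ (2) → spherical; aabb (2) → elongated
Phenotype counts (out of 16): 6 disc-shaped, 8 spherical, 2 elongated
spherical: 8 out of 16 → fraction 1/2
Expected count = 1/2 × 2208 = 1104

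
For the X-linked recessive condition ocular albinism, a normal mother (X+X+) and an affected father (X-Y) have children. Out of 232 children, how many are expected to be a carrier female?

Cross: X+X+ × X-Y
Offspring: 2 X+X-, 2 X+Y
Probability of a carrier female: 2/4 = 1/2
Expected count = 1/2 × 232 = 116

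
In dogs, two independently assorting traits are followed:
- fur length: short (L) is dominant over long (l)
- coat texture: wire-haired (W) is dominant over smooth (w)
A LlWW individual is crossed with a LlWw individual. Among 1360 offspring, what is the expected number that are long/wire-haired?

Dihybrid cross LlWW × LlWw — consider each gene separately:
fur length: Ll × Ll → 1 LL, 2 Ll, 1 ll → 3 L_ : 1 ll (out of 4)
coat texture: WW × Ww → 2 WW, 2 Ww → 4 W_ (out of 4)
Combine (counts out of 4 × 4 = 16): short/wire-haired (L_W_) = 3×4 = 12; long/wire-haired (llW_) = 1×4 = 4
Phenotype counts (out of 16): 12 short/wire-haired, 4 long/wire-haired
long/wire-haired: 4 out of 16 → fraction 1/4
Expected count = 1/4 × 1360 = 340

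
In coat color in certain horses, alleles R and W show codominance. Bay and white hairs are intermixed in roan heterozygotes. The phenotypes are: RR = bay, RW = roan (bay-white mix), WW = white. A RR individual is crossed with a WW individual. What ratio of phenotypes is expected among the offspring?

Punnett square for RR × WW:
Offspring genotypes: 4 RW
Phenotype counts: 4 roan (bay-white mix)
Ratio: all roan (bay-white mix)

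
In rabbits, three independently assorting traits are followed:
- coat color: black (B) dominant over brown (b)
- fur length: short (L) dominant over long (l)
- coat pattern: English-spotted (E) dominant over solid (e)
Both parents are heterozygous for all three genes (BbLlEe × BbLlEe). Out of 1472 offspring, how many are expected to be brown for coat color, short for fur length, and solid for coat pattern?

Trihybrid cross: BbLlEe × BbLlEe
Each trait segregates independently with a 3:1 phenotypic ratio, so each gene contributes 3/4 (dominant) or 1/4 (recessive).
Target: brown (coat color), short (fur length), solid (coat pattern)
Probability = product of independent per-trait probabilities
= 1/4 × 3/4 × 1/4 = 3/64
Expected count = 3/64 × 1472 = 69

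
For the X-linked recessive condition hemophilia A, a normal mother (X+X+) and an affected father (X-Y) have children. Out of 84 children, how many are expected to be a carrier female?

Cross: X+X+ × X-Y
Offspring: 2 X+X-, 2 X+Y
Probability of a carrier female: 2/4 = 1/2
Expected count = 1/2 × 84 = 42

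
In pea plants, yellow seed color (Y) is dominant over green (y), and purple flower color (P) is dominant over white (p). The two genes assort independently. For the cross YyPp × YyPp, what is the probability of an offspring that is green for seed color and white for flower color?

Dihybrid cross YyPp × YyPp — consider each gene separately:
seed color: Yy × Yy → 1 YY, 2 Yy, 1 yy → 3 Y_ : 1 yy (out of 4)
flower color: Pp × Pp → 1 PP, 2 Pp, 1 pp → 3 P_ : 1 pp (out of 4)
Looking for: green (yy) and white (pp)
P(green) = 1/4, P(white) = 1/4
P(both) = 1/4 × 1/4 = 1/16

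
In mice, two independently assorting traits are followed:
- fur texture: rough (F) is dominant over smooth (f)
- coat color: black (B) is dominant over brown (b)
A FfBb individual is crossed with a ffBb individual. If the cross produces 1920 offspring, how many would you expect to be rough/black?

Dihybrid cross FfBb × ffBb — consider each gene separately:
fur texture: Ff × ff → 2 Ff, 2 ff → 2 F_ : 2 ff (out of 4)
coat color: Bb × Bb → 1 BB, 2 Bb, 1 bb → 3 B_ : 1 bb (out of 4)
Combine (counts out of 4 × 4 = 16): rough/black (F_B_) = 2×3 = 6; rough/brown (F_bb) = 2×1 = 2; smooth/black (ffB_) = 2×3 = 6; smooth/brown (ffbb) = 2×1 = 2
Phenotype counts (out of 16): 6 rough/black, 2 rough/brown, 6 smooth/black, 2 smooth/brown
rough/black: 6 out of 16 → fraction 3/8
Expected count = 3/8 × 1920 = 720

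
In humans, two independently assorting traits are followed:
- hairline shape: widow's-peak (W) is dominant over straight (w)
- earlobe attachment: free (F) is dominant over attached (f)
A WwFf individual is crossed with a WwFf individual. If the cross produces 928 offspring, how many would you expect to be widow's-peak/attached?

Dihybrid cross WwFf × WwFf — consider each gene separately:
hairline shape: Ww × Ww → 1 WW, 2 Ww, 1 ww → 3 W_ : 1 ww (out of 4)
earlobe attachment: Ff × Ff → 1 FF, 2 Ff, 1 ff → 3 F_ : 1 ff (out of 4)
Combine (counts out of 4 × 4 = 16): widow's-peak/free (W_F_) = 3×3 = 9; widow's-peak/attached (W_ff) = 3×1 = 3; straight/free (wwF_) = 1×3 = 3; straight/attached (wwff) = 1×1 = 1
Phenotype counts (out of 16): 9 widow's-peak/free, 3 widow's-peak/attached, 3 straight/free, 1 straight/attached
widow's-peak/attached: 3 out of 16 → fraction 3/16
Expected count = 3/16 × 928 = 174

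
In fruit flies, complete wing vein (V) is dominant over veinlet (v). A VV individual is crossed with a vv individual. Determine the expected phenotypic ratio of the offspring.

Punnett square for VV × vv:
Offspring genotypes: 4 Vv
complete: 4, veinlet: 0
Ratio: all complete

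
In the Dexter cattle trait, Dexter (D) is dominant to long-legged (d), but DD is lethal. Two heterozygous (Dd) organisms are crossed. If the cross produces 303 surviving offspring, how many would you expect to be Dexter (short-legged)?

Cross: Dd × Dd
Punnett square offspring (before lethality): 1 DD, 2 Dd, 1 dd
The DD genotype is lethal (embryos die); surviving offspring: 2 Dd, 1 dd
Dexter (short-legged): 2 out of 3 → fraction 2/3
Expected count = 2/3 × 303 = 202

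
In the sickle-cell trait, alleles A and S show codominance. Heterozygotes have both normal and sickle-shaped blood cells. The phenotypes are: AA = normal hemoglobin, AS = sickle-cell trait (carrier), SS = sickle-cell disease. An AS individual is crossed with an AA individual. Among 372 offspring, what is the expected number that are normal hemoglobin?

Punnett square for AS × AA:
Offspring genotypes: 2 AA, 2 AS
Phenotype counts: 2 normal hemoglobin, 2 sickle-cell trait (carrier)
normal hemoglobin: 2 out of 4 → fraction 1/2
Expected count = 1/2 × 372 = 186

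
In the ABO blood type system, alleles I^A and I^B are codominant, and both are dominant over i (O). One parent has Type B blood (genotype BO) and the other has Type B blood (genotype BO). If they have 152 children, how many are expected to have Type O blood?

Cross: BO × BO
Possible offspring genotypes: 1 BB, 2 BO, 1 OO
Blood type counts: 3 Type B, 1 Type O
Probability of Type O: 1/4
Expected count = 1/4 × 152 = 38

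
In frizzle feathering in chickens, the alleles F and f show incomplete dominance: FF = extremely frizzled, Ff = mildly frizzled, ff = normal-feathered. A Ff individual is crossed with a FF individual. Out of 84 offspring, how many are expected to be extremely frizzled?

Punnett square for Ff × FF:
Offspring genotypes: 2 FF, 2 Ff
Phenotype counts: 2 extremely frizzled, 2 mildly frizzled
extremely frizzled: 2 out of 4 → fraction 1/2
Expected count = 1/2 × 84 = 42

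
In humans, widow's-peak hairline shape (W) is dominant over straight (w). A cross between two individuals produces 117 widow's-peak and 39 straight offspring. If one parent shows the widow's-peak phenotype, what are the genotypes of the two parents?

Observed offspring: 117 widow's-peak, 39 straight
The observed ratio simplifies to 3:1. Straight (ww) offspring appear, so each parent must contribute one w allele. The parent stated to show widow's-peak carries W, so it is Ww. The other parent is then either Ww or ww: Ww × ww would give a 1:1 split, whereas Ww × Ww gives 3:1 — matching the data. So both parents are heterozygous (Ww × Ww).
Parent genotypes: Ww × Ww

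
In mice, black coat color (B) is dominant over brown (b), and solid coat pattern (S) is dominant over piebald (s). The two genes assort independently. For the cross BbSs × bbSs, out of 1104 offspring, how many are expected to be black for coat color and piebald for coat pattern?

Dihybrid cross BbSs × bbSs — consider each gene separately:
coat color: Bb × bb → 2 Bb, 2 bb → 2 B_ : 2 bb (out of 4)
coat pattern: Ss × Ss → 1 SS, 2 Ss, 1 ss → 3 S_ : 1 ss (out of 4)
Looking for: black (B_) and piebald (ss)
P(black) = 2/4, P(piebald) = 1/4
P(both) = 2/4 × 1/4 = 2/16 = 1/8
Expected count = 1/8 × 1104 = 138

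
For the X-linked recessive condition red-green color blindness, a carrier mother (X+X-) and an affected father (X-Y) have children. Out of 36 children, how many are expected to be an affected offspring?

Cross: X+X- × X-Y
Offspring: 1 X+X-, 1 X+Y, 1 X-X-, 1 X-Y
Probability of an affected offspring: 2/4 = 1/2
Expected count = 1/2 × 36 = 18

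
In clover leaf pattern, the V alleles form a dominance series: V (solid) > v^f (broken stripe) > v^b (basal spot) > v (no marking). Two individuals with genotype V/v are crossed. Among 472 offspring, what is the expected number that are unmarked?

Cross: V/v × V/v
Allele dominance: V > v^f > v^b > v
Offspring genotypes: 1 V/V, 2 V/v, 1 v/v
Phenotype counts: 3 solid, 1 unmarked
unmarked: 1 out of 4 → fraction 1/4
Expected count = 1/4 × 472 = 118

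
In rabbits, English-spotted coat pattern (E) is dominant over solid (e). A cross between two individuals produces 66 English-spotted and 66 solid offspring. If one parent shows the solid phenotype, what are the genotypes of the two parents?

Observed offspring: 66 English-spotted, 66 solid
The observed ratio simplifies to 1:1. One parent shows solid, so its genotype must be ee. A 1:1 offspring split requires the other parent to be heterozygous (Ee).
Parent genotypes: ee × Ee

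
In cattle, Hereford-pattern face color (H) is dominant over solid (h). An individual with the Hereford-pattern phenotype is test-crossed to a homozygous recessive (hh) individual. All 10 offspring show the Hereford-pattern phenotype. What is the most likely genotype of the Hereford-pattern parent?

Test cross: ? × hh
All offspring are Hereford-pattern.
If the unknown parent were heterozygous (Hh), about half of 10 offspring would be solid; none are. The unknown parent is most likely homozygous dominant (HH).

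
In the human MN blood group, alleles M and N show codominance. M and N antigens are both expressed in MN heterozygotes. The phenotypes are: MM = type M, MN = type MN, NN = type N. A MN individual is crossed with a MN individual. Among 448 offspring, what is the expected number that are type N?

Punnett square for MN × MN:
Offspring genotypes: 1 MM, 2 MN, 1 NN
Phenotype counts: 1 type M, 2 type MN, 1 type N
type N: 1 out of 4 → fraction 1/4
Expected count = 1/4 × 448 = 112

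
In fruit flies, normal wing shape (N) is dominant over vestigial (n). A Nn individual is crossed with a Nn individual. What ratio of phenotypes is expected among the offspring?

Punnett square for Nn × Nn:
Offspring genotypes: 1 NN, 2 Nn, 1 nn
normal: 3, vestigial: 1
Ratio: 3:1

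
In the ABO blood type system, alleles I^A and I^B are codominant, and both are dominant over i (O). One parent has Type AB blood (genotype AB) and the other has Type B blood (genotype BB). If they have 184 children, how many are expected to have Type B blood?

Cross: AB × BB
Possible offspring genotypes: 2 AB, 2 BB
Blood type counts: 2 Type AB, 2 Type B
Probability of Type B: 2/4 = 1/2
Expected count = 1/2 × 184 = 92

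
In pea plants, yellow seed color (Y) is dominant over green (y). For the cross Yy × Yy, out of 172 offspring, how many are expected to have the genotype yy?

Punnett square for Yy × Yy:
Offspring genotypes: 1 YY, 2 Yy, 1 yy
Total offspring: 4
Count with target: 1
Probability: 1/4
Expected count = 1/4 × 172 = 43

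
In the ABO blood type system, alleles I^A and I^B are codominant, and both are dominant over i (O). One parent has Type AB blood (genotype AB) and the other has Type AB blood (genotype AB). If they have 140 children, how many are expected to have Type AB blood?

Cross: AB × AB
Possible offspring genotypes: 1 AA, 2 AB, 1 BB
Blood type counts: 1 Type A, 2 Type AB, 1 Type B
Probability of Type AB: 2/4 = 1/2
Expected count = 1/2 × 140 = 70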